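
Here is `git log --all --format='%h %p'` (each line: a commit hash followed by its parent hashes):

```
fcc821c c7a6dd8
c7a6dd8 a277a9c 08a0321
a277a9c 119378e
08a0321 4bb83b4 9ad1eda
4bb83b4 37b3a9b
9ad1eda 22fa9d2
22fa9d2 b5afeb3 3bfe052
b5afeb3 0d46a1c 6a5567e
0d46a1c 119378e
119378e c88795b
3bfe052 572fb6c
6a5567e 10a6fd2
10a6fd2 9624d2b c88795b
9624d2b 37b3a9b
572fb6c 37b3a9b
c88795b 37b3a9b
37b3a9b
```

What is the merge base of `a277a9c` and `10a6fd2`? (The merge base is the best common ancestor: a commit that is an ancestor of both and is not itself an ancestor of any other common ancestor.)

Ancestors of a277a9c: {119378e, 37b3a9b, a277a9c, c88795b}.
Ancestors of 10a6fd2: {10a6fd2, 37b3a9b, 9624d2b, c88795b}.
Common ancestors: {37b3a9b, c88795b}.
Among these, c88795b is not an ancestor of any other common ancestor — it is the merge base.

c88795b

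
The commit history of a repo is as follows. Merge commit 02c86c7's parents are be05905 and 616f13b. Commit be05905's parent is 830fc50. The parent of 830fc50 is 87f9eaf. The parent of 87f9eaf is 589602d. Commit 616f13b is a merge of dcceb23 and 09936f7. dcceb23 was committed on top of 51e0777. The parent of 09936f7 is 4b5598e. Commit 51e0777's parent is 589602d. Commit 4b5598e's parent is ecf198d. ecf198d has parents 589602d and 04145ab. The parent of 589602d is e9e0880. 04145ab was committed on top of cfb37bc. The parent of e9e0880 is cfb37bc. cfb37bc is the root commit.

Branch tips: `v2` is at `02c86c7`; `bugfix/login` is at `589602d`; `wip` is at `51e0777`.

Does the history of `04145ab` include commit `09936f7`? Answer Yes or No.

Ancestors of 04145ab: {04145ab, cfb37bc}.
09936f7 is not in that set, so it is not an ancestor of 04145ab.

No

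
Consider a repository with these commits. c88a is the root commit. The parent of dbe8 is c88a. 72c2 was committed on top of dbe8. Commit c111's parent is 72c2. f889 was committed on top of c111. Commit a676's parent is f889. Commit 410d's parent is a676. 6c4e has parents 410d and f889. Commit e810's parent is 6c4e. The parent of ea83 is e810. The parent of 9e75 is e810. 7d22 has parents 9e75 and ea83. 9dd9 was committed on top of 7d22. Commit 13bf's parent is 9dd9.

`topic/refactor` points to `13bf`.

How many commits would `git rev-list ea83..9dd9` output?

3

Reachable from 9dd9: {410d, 6c4e, 72c2, 7d22, 9dd9, 9e75, a676, c111, c88a, dbe8, e810, ea83, f889}.
Reachable from ea83: {410d, 6c4e, 72c2, a676, c111, c88a, dbe8, e810, ea83, f889}.
In 9dd9's history but not ea83's: {7d22, 9dd9, 9e75} — 3 commits.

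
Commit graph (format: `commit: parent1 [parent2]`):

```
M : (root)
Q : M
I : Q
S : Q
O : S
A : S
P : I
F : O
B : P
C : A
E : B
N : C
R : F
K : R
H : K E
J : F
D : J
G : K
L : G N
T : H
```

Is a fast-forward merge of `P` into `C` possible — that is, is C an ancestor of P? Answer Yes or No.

A fast-forward from C to P is possible iff C is an ancestor of P.
Ancestors of P: {I, M, P, Q}.
C is not among them, so fast-forward is not possible.

No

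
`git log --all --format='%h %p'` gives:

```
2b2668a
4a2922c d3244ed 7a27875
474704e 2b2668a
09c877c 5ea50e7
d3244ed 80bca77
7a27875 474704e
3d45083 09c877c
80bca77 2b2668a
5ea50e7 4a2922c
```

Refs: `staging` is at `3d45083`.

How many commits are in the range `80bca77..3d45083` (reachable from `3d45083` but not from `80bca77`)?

7

Reachable from 3d45083: {09c877c, 2b2668a, 3d45083, 474704e, 4a2922c, 5ea50e7, 7a27875, 80bca77, d3244ed}.
Reachable from 80bca77: {2b2668a, 80bca77}.
In 3d45083's history but not 80bca77's: {09c877c, 3d45083, 474704e, 4a2922c, 5ea50e7, 7a27875, d3244ed} — 7 commits.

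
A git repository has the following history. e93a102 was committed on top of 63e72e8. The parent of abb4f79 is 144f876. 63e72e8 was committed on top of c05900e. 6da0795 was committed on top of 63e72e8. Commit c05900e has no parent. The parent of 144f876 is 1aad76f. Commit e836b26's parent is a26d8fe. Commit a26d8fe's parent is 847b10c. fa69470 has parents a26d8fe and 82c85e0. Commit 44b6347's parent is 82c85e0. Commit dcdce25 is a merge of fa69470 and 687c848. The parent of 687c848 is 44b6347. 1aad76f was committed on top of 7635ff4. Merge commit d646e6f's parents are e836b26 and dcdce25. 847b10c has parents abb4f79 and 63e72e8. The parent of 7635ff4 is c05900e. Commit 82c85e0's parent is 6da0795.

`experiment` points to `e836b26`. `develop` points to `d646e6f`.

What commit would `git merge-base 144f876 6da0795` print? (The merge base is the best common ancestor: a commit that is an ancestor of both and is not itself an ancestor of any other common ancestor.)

Ancestors of 144f876: {144f876, 1aad76f, 7635ff4, c05900e}.
Ancestors of 6da0795: {63e72e8, 6da0795, c05900e}.
Common ancestors: {c05900e}.
The only common ancestor is c05900e, so it is the merge base.

c05900e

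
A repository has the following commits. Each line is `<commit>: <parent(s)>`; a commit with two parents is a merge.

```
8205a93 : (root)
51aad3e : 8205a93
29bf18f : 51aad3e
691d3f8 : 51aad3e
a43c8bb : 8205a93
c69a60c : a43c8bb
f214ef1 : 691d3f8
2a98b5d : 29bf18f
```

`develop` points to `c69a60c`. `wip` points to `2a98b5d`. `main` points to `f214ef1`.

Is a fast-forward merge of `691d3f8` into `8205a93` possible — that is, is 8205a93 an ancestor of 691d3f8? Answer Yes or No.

A fast-forward from 8205a93 to 691d3f8 is possible iff 8205a93 is an ancestor of 691d3f8.
Ancestors of 691d3f8: {51aad3e, 691d3f8, 8205a93}.
8205a93 is among them, so fast-forward is possible.

Yes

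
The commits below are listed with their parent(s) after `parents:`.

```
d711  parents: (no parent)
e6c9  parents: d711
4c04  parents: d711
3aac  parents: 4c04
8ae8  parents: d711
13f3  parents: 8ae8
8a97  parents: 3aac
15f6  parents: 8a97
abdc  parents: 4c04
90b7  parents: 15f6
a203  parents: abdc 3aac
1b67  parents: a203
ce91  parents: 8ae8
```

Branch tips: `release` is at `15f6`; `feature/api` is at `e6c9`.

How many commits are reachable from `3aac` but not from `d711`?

2

Reachable from 3aac: {3aac, 4c04, d711}.
Reachable from d711: {d711}.
In 3aac's history but not d711's: {3aac, 4c04} — 2 commits.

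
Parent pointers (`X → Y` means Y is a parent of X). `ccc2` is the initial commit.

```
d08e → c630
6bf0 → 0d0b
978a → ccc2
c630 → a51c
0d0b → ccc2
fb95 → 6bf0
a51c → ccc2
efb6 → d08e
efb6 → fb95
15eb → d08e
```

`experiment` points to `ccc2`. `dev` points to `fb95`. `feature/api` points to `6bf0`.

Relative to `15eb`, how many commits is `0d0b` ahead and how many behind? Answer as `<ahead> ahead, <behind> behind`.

1 ahead, 4 behind

Reachable from 0d0b: {0d0b, ccc2}.
Reachable from 15eb: {15eb, a51c, c630, ccc2, d08e}.
Only in 0d0b's history (ahead): {0d0b} — 1.
Only in 15eb's history (behind): {15eb, a51c, c630, d08e} — 4.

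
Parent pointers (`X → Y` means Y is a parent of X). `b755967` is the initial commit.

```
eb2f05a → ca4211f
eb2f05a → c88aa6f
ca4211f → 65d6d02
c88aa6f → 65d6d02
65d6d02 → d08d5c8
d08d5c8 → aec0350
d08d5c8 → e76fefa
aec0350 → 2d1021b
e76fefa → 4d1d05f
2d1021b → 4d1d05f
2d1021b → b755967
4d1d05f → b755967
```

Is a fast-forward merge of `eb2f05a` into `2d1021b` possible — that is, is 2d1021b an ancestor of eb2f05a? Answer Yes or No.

A fast-forward from 2d1021b to eb2f05a is possible iff 2d1021b is an ancestor of eb2f05a.
Ancestors of eb2f05a: {2d1021b, 4d1d05f, 65d6d02, aec0350, b755967, c88aa6f, ca4211f, d08d5c8, e76fefa, eb2f05a}.
2d1021b is among them, so fast-forward is possible.

Yes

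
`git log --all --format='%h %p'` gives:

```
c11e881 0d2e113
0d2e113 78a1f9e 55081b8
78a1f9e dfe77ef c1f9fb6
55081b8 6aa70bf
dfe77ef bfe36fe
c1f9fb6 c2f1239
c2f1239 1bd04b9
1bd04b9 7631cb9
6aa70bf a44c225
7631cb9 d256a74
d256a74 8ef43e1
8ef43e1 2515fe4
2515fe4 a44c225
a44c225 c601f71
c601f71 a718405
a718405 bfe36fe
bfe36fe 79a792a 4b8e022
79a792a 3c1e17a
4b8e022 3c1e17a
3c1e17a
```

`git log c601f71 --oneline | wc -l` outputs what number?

Walking parent pointers from c601f71: reachable set = {3c1e17a, 4b8e022, 79a792a, a718405, bfe36fe, c601f71}.
That is 6 commits.

6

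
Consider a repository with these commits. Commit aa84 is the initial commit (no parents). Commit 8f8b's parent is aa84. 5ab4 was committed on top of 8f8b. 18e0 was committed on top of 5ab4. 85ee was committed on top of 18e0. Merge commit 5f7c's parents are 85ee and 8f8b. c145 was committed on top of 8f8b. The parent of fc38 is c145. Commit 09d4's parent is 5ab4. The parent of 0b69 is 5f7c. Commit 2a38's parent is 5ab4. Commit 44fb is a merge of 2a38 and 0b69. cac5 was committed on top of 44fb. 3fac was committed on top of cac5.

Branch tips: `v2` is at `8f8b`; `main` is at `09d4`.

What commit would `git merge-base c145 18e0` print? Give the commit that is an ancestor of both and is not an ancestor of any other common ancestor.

8f8b

Ancestors of c145: {8f8b, aa84, c145}.
Ancestors of 18e0: {18e0, 5ab4, 8f8b, aa84}.
Common ancestors: {8f8b, aa84}.
Among these, 8f8b is not an ancestor of any other common ancestor — it is the merge base.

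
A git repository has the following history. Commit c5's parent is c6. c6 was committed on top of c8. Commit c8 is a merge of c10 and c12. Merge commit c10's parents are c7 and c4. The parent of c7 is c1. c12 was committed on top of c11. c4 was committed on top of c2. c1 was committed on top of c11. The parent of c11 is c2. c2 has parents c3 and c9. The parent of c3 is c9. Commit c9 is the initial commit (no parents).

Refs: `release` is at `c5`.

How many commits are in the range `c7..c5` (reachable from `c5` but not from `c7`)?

6

Reachable from c5: {c1, c10, c11, c12, c2, c3, c4, c5, c6, c7, c8, c9}.
Reachable from c7: {c1, c11, c2, c3, c7, c9}.
In c5's history but not c7's: {c10, c12, c4, c5, c6, c8} — 6 commits.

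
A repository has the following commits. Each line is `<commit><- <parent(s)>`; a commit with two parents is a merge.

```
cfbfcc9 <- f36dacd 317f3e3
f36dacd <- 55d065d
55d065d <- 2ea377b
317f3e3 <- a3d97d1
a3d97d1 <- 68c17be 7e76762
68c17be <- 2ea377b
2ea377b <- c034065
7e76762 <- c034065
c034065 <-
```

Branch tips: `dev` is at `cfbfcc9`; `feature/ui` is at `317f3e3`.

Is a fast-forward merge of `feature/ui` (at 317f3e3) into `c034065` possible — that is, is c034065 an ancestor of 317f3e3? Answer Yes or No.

A fast-forward from c034065 to 317f3e3 is possible iff c034065 is an ancestor of 317f3e3.
Ancestors of 317f3e3: {2ea377b, 317f3e3, 68c17be, 7e76762, a3d97d1, c034065}.
c034065 is among them, so fast-forward is possible.

Yes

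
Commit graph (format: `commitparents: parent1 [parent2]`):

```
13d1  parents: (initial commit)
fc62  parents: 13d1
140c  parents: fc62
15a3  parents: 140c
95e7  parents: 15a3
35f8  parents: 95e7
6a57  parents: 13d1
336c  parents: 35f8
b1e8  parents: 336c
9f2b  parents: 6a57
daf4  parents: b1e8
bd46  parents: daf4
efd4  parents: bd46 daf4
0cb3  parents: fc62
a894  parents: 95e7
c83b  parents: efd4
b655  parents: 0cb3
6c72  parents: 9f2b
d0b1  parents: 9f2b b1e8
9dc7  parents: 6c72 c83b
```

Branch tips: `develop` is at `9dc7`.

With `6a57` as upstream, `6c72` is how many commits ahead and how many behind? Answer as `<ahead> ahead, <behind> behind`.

Reachable from 6c72: {13d1, 6a57, 6c72, 9f2b}.
Reachable from 6a57: {13d1, 6a57}.
Only in 6c72's history (ahead): {6c72, 9f2b} — 2.
Only in 6a57's history (behind): {} — 0.

2 ahead, 0 behind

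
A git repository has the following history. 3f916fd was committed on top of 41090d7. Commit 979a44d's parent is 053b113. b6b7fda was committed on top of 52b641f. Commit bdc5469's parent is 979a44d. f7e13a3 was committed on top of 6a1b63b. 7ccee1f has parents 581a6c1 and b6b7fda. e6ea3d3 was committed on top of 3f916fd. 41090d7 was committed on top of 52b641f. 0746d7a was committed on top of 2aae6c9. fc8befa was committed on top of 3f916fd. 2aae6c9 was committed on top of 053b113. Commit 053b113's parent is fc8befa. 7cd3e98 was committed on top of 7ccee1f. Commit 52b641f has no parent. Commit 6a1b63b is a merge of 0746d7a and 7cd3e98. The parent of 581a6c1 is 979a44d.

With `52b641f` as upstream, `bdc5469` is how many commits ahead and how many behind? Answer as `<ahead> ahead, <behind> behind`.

Reachable from bdc5469: {053b113, 3f916fd, 41090d7, 52b641f, 979a44d, bdc5469, fc8befa}.
Reachable from 52b641f: {52b641f}.
Only in bdc5469's history (ahead): {053b113, 3f916fd, 41090d7, 979a44d, bdc5469, fc8befa} — 6.
Only in 52b641f's history (behind): {} — 0.

6 ahead, 0 behind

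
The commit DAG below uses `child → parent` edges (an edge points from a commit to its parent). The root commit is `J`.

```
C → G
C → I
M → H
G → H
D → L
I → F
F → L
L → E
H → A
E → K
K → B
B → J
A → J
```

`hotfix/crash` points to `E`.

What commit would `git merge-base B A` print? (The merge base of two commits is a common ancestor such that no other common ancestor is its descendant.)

J

Ancestors of B: {B, J}.
Ancestors of A: {A, J}.
Common ancestors: {J}.
The only common ancestor is J, so it is the merge base.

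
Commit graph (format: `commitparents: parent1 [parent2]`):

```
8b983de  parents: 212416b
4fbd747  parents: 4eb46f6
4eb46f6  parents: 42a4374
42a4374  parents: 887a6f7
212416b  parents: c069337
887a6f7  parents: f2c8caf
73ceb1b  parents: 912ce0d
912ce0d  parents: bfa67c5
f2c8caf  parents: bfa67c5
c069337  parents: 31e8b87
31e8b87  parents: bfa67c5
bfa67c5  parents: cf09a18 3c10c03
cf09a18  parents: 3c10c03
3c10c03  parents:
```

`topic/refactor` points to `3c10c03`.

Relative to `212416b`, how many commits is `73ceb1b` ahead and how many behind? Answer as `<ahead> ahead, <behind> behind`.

Reachable from 73ceb1b: {3c10c03, 73ceb1b, 912ce0d, bfa67c5, cf09a18}.
Reachable from 212416b: {212416b, 31e8b87, 3c10c03, bfa67c5, c069337, cf09a18}.
Only in 73ceb1b's history (ahead): {73ceb1b, 912ce0d} — 2.
Only in 212416b's history (behind): {212416b, 31e8b87, c069337} — 3.

2 ahead, 3 behind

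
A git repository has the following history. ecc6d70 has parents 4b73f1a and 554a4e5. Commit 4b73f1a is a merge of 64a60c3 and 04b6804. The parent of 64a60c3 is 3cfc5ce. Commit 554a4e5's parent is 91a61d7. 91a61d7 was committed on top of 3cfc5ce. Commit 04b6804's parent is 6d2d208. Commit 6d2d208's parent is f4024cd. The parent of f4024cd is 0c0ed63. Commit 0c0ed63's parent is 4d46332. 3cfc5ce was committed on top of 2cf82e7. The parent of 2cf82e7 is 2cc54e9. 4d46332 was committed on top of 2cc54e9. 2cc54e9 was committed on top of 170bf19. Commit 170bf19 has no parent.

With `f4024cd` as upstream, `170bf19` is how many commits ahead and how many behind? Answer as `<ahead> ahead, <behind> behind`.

0 ahead, 4 behind

Reachable from 170bf19: {170bf19}.
Reachable from f4024cd: {0c0ed63, 170bf19, 2cc54e9, 4d46332, f4024cd}.
Only in 170bf19's history (ahead): {} — 0.
Only in f4024cd's history (behind): {0c0ed63, 2cc54e9, 4d46332, f4024cd} — 4.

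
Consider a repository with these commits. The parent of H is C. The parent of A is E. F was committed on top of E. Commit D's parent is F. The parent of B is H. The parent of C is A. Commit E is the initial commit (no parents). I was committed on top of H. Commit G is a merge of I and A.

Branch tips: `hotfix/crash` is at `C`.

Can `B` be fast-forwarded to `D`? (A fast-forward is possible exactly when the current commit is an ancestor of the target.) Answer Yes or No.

A fast-forward from B to D is possible iff B is an ancestor of D.
Ancestors of D: {D, E, F}.
B is not among them, so fast-forward is not possible.

No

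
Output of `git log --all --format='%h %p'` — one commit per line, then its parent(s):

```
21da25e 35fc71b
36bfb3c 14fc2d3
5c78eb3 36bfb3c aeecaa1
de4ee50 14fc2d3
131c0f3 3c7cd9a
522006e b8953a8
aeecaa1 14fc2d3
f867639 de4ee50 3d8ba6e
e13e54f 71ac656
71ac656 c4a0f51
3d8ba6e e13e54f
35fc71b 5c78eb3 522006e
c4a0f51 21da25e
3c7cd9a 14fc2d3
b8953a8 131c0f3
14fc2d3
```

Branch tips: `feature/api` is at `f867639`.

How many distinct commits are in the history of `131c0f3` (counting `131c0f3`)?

Walking parent pointers from 131c0f3: reachable set = {131c0f3, 14fc2d3, 3c7cd9a}.
That is 3 commits.

3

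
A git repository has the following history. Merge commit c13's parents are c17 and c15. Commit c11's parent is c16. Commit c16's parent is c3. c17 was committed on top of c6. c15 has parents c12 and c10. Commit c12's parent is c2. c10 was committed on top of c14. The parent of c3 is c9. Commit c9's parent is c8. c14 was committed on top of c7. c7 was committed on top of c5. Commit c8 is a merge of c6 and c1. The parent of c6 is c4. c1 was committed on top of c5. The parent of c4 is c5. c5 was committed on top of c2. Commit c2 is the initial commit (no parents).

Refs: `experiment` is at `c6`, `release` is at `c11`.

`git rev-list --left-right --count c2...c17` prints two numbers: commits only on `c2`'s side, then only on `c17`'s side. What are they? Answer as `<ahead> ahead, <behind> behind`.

0 ahead, 4 behind

Reachable from c2: {c2}.
Reachable from c17: {c17, c2, c4, c5, c6}.
Only in c2's history (ahead): {} — 0.
Only in c17's history (behind): {c17, c4, c5, c6} — 4.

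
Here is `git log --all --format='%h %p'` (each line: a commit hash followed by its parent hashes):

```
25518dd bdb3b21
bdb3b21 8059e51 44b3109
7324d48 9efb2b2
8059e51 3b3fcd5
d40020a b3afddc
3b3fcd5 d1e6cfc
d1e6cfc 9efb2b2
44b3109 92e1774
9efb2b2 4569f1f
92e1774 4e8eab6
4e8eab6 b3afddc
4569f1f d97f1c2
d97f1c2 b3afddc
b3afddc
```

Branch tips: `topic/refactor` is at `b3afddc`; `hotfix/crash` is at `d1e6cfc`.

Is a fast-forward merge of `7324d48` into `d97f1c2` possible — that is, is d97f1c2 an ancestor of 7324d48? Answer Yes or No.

Yes

A fast-forward from d97f1c2 to 7324d48 is possible iff d97f1c2 is an ancestor of 7324d48.
Ancestors of 7324d48: {4569f1f, 7324d48, 9efb2b2, b3afddc, d97f1c2}.
d97f1c2 is among them, so fast-forward is possible.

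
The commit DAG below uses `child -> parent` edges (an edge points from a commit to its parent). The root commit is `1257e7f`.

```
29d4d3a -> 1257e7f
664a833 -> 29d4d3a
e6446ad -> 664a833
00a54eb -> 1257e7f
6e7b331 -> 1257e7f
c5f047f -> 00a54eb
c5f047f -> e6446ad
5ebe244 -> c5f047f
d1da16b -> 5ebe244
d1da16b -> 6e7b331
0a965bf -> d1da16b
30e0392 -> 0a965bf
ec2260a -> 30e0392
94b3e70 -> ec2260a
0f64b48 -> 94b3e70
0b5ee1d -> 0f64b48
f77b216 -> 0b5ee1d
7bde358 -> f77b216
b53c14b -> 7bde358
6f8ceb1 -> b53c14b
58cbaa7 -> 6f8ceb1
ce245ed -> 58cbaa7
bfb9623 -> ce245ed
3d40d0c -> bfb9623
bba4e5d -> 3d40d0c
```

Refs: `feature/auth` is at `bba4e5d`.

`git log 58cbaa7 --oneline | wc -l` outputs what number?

Walking parent pointers from 58cbaa7: reachable set = {00a54eb, 0a965bf, 0b5ee1d, 0f64b48, 1257e7f, 29d4d3a, 30e0392, 58cbaa7, 5ebe244, 664a833, 6e7b331, 6f8ceb1, 7bde358, 94b3e70, b53c14b, c5f047f, d1da16b, e6446ad, ec2260a, f77b216}.
That is 20 commits.

20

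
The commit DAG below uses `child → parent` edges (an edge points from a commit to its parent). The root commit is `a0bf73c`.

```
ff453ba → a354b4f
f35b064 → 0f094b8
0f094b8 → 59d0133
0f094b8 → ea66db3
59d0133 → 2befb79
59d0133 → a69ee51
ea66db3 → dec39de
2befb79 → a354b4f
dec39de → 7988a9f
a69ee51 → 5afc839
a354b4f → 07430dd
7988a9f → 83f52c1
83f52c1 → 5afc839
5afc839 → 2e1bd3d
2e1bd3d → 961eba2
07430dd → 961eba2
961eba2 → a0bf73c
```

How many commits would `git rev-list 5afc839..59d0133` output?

5

Reachable from 59d0133: {07430dd, 2befb79, 2e1bd3d, 59d0133, 5afc839, 961eba2, a0bf73c, a354b4f, a69ee51}.
Reachable from 5afc839: {2e1bd3d, 5afc839, 961eba2, a0bf73c}.
In 59d0133's history but not 5afc839's: {07430dd, 2befb79, 59d0133, a354b4f, a69ee51} — 5 commits.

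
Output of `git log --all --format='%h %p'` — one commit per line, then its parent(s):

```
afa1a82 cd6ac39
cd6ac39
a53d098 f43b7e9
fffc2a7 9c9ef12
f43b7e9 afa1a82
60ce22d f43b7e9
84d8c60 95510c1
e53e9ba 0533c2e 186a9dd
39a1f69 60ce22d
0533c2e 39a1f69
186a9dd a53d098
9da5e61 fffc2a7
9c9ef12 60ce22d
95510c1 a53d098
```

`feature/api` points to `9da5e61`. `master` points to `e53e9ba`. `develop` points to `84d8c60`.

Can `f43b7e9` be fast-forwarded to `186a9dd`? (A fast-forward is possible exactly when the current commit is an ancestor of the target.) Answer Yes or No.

Yes

A fast-forward from f43b7e9 to 186a9dd is possible iff f43b7e9 is an ancestor of 186a9dd.
Ancestors of 186a9dd: {186a9dd, a53d098, afa1a82, cd6ac39, f43b7e9}.
f43b7e9 is among them, so fast-forward is possible.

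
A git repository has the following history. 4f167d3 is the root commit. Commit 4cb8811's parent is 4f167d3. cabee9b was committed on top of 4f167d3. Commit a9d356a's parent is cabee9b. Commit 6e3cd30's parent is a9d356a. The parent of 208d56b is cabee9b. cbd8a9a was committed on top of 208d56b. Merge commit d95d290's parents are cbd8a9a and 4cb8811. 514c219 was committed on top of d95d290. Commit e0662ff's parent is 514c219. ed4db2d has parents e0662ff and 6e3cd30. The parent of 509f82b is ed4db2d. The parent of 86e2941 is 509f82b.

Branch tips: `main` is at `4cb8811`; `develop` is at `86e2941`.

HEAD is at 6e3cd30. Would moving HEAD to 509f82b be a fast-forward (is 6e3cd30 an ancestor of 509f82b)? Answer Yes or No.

Yes

A fast-forward from 6e3cd30 to 509f82b is possible iff 6e3cd30 is an ancestor of 509f82b.
Ancestors of 509f82b: {208d56b, 4cb8811, 4f167d3, 509f82b, 514c219, 6e3cd30, a9d356a, cabee9b, cbd8a9a, d95d290, e0662ff, ed4db2d}.
6e3cd30 is among them, so fast-forward is possible.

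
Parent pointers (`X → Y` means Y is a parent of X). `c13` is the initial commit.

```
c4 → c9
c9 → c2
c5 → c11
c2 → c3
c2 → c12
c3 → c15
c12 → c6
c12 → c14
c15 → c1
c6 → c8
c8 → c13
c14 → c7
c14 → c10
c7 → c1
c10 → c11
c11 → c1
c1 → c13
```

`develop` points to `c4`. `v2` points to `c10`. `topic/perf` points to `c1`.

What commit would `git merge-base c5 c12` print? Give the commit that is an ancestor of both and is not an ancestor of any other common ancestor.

Ancestors of c5: {c1, c11, c13, c5}.
Ancestors of c12: {c1, c10, c11, c12, c13, c14, c6, c7, c8}.
Common ancestors: {c1, c11, c13}.
Among these, c11 is not an ancestor of any other common ancestor — it is the merge base.

c11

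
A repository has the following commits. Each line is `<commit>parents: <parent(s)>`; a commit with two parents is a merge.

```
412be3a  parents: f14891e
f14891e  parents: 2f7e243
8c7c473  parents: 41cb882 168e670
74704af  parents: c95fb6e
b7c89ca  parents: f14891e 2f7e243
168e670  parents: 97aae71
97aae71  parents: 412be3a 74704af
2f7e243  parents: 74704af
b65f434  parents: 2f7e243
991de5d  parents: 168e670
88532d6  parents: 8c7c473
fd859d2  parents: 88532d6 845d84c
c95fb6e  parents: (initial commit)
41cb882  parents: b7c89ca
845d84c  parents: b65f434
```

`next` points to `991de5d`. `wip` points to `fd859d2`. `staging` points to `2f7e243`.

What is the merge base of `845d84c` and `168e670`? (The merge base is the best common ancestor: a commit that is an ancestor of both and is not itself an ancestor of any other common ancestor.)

Ancestors of 845d84c: {2f7e243, 74704af, 845d84c, b65f434, c95fb6e}.
Ancestors of 168e670: {168e670, 2f7e243, 412be3a, 74704af, 97aae71, c95fb6e, f14891e}.
Common ancestors: {2f7e243, 74704af, c95fb6e}.
Among these, 2f7e243 is not an ancestor of any other common ancestor — it is the merge base.

2f7e243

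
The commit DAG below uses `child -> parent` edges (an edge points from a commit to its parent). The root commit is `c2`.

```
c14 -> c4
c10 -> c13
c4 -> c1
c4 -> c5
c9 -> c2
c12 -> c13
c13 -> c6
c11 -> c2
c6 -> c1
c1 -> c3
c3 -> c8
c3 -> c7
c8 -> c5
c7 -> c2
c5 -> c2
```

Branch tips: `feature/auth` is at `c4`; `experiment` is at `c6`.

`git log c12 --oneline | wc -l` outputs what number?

9

Walking parent pointers from c12: reachable set = {c1, c12, c13, c2, c3, c5, c6, c7, c8}.
That is 9 commits.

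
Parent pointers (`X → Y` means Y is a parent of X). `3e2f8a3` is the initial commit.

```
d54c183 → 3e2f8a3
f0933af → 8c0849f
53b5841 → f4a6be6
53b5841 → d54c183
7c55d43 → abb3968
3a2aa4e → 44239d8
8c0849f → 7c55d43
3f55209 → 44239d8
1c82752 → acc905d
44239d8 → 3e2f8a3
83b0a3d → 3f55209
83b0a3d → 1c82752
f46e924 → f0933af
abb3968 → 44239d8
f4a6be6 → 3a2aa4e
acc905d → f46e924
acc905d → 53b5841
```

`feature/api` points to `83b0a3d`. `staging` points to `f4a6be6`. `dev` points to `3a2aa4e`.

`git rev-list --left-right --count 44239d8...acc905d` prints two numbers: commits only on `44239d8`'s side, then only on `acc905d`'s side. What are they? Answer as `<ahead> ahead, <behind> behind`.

Reachable from 44239d8: {3e2f8a3, 44239d8}.
Reachable from acc905d: {3a2aa4e, 3e2f8a3, 44239d8, 53b5841, 7c55d43, 8c0849f, abb3968, acc905d, d54c183, f0933af, f46e924, f4a6be6}.
Only in 44239d8's history (ahead): {} — 0.
Only in acc905d's history (behind): {3a2aa4e, 53b5841, 7c55d43, 8c0849f, abb3968, acc905d, d54c183, f0933af, f46e924, f4a6be6} — 10.

0 ahead, 10 behind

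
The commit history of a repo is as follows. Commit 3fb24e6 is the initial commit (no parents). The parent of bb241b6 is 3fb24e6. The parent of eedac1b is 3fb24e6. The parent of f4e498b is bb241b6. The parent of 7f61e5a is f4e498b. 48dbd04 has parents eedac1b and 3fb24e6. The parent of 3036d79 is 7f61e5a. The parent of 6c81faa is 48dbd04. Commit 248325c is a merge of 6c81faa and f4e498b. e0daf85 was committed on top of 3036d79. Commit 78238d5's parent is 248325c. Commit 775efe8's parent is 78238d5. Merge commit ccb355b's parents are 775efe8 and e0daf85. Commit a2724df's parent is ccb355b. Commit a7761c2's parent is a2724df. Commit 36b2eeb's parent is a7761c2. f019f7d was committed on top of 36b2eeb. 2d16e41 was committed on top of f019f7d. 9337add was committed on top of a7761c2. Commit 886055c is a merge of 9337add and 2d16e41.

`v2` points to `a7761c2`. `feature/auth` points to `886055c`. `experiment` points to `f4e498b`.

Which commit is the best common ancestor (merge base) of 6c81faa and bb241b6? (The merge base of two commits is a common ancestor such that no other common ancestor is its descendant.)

Ancestors of 6c81faa: {3fb24e6, 48dbd04, 6c81faa, eedac1b}.
Ancestors of bb241b6: {3fb24e6, bb241b6}.
Common ancestors: {3fb24e6}.
The only common ancestor is 3fb24e6, so it is the merge base.

3fb24e6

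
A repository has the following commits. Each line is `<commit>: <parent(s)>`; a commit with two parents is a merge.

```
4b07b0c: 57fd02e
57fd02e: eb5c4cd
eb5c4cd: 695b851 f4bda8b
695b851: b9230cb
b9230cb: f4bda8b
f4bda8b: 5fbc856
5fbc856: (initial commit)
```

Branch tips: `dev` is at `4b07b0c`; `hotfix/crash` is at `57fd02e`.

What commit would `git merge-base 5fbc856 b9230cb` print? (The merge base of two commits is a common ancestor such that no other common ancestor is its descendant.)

Ancestors of 5fbc856: {5fbc856}.
Ancestors of b9230cb: {5fbc856, b9230cb, f4bda8b}.
Common ancestors: {5fbc856}.
The only common ancestor is 5fbc856, so it is the merge base.

5fbc856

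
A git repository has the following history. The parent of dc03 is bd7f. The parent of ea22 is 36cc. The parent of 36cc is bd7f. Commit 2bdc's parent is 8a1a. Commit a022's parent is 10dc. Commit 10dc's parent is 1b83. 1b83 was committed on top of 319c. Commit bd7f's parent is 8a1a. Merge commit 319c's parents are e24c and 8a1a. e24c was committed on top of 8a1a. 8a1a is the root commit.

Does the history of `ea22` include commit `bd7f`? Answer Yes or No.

Ancestors of ea22 (commits reachable by following parents): {36cc, 8a1a, bd7f, ea22}.
bd7f is in that set, so it is an ancestor of ea22.

Yes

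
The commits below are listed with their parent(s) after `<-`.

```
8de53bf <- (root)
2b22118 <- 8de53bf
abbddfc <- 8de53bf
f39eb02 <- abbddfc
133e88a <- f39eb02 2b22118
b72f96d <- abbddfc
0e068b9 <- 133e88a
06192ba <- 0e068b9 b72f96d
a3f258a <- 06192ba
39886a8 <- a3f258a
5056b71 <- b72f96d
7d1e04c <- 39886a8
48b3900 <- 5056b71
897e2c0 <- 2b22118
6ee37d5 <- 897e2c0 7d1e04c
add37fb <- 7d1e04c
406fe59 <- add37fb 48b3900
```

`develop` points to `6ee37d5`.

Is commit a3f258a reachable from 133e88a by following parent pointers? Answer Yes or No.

No

Ancestors of 133e88a: {133e88a, 2b22118, 8de53bf, abbddfc, f39eb02}.
a3f258a is not in that set, so it is not an ancestor of 133e88a.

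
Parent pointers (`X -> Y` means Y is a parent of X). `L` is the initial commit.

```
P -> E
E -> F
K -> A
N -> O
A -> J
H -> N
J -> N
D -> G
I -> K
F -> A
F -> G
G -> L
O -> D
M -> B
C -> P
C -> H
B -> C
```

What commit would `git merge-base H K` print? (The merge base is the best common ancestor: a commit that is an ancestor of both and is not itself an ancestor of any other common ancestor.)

Ancestors of H: {D, G, H, L, N, O}.
Ancestors of K: {A, D, G, J, K, L, N, O}.
Common ancestors: {D, G, L, N, O}.
Among these, N is not an ancestor of any other common ancestor — it is the merge base.

N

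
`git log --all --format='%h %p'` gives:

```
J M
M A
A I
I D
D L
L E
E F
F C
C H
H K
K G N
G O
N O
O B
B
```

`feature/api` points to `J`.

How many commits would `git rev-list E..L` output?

Reachable from L: {B, C, E, F, G, H, K, L, N, O}.
Reachable from E: {B, C, E, F, G, H, K, N, O}.
In L's history but not E's: {L} — 1 commit.

1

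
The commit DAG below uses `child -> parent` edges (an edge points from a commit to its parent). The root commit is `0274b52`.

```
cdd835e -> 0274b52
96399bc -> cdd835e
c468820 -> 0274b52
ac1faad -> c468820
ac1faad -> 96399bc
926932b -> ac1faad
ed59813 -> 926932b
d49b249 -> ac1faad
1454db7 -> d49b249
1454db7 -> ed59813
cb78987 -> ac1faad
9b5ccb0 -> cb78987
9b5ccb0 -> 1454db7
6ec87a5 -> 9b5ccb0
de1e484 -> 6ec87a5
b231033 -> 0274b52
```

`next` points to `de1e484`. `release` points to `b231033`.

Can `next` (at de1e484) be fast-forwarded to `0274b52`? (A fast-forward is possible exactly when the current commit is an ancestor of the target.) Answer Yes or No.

No

A fast-forward from de1e484 to 0274b52 is possible iff de1e484 is an ancestor of 0274b52.
Ancestors of 0274b52: {0274b52}.
de1e484 is not among them, so fast-forward is not possible.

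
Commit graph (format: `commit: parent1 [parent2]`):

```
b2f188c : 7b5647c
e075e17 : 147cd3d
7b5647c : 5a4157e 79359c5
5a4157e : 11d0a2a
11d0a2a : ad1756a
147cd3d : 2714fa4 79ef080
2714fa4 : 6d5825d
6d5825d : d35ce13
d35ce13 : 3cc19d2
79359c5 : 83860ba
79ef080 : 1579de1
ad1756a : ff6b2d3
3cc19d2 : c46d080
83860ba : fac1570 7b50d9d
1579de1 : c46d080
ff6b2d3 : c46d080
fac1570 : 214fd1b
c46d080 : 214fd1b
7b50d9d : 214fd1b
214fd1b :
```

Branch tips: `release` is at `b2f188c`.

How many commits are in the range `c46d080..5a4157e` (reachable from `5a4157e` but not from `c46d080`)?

4

Reachable from 5a4157e: {11d0a2a, 214fd1b, 5a4157e, ad1756a, c46d080, ff6b2d3}.
Reachable from c46d080: {214fd1b, c46d080}.
In 5a4157e's history but not c46d080's: {11d0a2a, 5a4157e, ad1756a, ff6b2d3} — 4 commits.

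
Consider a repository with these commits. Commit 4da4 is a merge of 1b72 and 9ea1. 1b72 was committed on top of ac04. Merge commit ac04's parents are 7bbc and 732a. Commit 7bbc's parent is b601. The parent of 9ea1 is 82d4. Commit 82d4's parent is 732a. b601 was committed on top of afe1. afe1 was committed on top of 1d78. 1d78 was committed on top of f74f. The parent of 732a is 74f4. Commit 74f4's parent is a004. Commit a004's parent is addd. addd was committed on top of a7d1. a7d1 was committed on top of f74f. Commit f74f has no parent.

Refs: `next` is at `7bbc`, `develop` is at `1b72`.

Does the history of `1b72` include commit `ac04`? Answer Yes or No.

Ancestors of 1b72 (commits reachable by following parents): {1b72, 1d78, 732a, 74f4, 7bbc, a004, a7d1, ac04, addd, afe1, b601, f74f}.
ac04 is in that set, so it is an ancestor of 1b72.

Yes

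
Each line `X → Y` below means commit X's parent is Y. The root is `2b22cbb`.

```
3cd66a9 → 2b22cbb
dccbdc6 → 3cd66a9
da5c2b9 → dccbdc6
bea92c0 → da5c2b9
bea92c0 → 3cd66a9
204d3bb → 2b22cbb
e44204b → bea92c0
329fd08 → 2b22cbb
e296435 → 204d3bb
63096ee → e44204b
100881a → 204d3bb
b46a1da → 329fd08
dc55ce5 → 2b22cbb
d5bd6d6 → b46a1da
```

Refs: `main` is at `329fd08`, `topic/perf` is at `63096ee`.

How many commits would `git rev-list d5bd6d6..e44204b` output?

5

Reachable from e44204b: {2b22cbb, 3cd66a9, bea92c0, da5c2b9, dccbdc6, e44204b}.
Reachable from d5bd6d6: {2b22cbb, 329fd08, b46a1da, d5bd6d6}.
In e44204b's history but not d5bd6d6's: {3cd66a9, bea92c0, da5c2b9, dccbdc6, e44204b} — 5 commits.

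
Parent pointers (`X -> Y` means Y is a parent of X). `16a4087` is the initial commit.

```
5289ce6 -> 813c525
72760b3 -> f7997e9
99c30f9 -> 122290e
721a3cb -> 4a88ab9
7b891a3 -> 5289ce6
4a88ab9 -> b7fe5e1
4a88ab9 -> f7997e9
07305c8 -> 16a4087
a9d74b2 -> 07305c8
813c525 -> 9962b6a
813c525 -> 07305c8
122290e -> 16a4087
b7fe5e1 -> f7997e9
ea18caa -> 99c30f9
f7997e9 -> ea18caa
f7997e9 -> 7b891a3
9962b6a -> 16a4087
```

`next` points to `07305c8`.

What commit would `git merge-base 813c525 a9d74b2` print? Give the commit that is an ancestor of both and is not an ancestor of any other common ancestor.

Ancestors of 813c525: {07305c8, 16a4087, 813c525, 9962b6a}.
Ancestors of a9d74b2: {07305c8, 16a4087, a9d74b2}.
Common ancestors: {07305c8, 16a4087}.
Among these, 07305c8 is not an ancestor of any other common ancestor — it is the merge base.

07305c8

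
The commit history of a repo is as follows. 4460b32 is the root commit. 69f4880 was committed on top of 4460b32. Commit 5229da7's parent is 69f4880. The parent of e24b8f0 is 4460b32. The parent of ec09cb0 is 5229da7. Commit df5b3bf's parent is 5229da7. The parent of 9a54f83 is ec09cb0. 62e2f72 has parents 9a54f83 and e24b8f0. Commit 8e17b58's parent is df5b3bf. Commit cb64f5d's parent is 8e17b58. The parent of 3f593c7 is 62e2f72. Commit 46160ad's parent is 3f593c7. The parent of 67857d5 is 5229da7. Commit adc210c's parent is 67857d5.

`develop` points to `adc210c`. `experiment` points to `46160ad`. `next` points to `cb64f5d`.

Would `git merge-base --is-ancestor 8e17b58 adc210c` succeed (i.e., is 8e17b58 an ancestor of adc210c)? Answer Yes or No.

No

Ancestors of adc210c: {4460b32, 5229da7, 67857d5, 69f4880, adc210c}.
8e17b58 is not in that set, so it is not an ancestor of adc210c.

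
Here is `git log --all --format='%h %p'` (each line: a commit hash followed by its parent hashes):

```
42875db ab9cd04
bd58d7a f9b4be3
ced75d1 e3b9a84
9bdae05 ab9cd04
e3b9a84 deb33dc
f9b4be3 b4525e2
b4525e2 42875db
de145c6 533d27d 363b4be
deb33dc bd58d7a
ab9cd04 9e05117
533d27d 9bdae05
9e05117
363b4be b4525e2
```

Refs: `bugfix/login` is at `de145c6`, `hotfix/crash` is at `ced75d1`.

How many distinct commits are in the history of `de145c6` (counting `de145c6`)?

8

Walking parent pointers from de145c6: reachable set = {363b4be, 42875db, 533d27d, 9bdae05, 9e05117, ab9cd04, b4525e2, de145c6}.
That is 8 commits.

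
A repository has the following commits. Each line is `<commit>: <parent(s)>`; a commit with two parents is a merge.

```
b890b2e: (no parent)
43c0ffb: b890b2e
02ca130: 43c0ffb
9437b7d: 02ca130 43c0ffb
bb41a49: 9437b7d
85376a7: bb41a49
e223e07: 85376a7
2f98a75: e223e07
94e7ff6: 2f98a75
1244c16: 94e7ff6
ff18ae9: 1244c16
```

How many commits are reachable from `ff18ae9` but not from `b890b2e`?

Reachable from ff18ae9: {02ca130, 1244c16, 2f98a75, 43c0ffb, 85376a7, 9437b7d, 94e7ff6, b890b2e, bb41a49, e223e07, ff18ae9}.
Reachable from b890b2e: {b890b2e}.
In ff18ae9's history but not b890b2e's: {02ca130, 1244c16, 2f98a75, 43c0ffb, 85376a7, 9437b7d, 94e7ff6, bb41a49, e223e07, ff18ae9} — 10 commits.

10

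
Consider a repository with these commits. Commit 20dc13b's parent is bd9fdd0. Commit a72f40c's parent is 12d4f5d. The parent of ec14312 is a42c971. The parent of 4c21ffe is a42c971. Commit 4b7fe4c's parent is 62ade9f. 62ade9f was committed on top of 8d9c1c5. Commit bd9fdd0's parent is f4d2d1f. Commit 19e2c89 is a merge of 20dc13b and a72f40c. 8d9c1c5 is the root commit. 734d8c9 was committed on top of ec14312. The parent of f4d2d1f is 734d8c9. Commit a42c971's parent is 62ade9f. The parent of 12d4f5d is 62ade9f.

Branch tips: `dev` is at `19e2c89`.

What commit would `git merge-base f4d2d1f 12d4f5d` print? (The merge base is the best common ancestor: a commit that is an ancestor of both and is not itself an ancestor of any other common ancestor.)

62ade9f

Ancestors of f4d2d1f: {62ade9f, 734d8c9, 8d9c1c5, a42c971, ec14312, f4d2d1f}.
Ancestors of 12d4f5d: {12d4f5d, 62ade9f, 8d9c1c5}.
Common ancestors: {62ade9f, 8d9c1c5}.
Among these, 62ade9f is not an ancestor of any other common ancestor — it is the merge base.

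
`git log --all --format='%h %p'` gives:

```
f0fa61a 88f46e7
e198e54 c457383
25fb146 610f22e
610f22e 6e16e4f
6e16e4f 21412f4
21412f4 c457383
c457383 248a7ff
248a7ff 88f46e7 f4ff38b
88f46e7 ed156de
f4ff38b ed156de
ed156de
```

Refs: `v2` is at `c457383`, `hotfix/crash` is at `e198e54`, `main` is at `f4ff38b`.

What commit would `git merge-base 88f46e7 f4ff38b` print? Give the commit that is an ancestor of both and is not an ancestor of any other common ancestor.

ed156de

Ancestors of 88f46e7: {88f46e7, ed156de}.
Ancestors of f4ff38b: {ed156de, f4ff38b}.
Common ancestors: {ed156de}.
The only common ancestor is ed156de, so it is the merge base.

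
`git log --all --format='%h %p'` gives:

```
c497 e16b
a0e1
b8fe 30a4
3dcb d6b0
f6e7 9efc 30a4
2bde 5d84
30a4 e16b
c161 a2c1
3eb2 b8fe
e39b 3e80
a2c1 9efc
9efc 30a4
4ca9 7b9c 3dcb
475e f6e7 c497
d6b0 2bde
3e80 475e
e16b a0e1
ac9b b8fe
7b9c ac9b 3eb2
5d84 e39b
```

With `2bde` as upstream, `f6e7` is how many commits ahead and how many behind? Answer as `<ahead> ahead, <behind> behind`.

Reachable from f6e7: {30a4, 9efc, a0e1, e16b, f6e7}.
Reachable from 2bde: {2bde, 30a4, 3e80, 475e, 5d84, 9efc, a0e1, c497, e16b, e39b, f6e7}.
Only in f6e7's history (ahead): {} — 0.
Only in 2bde's history (behind): {2bde, 3e80, 475e, 5d84, c497, e39b} — 6.

0 ahead, 6 behind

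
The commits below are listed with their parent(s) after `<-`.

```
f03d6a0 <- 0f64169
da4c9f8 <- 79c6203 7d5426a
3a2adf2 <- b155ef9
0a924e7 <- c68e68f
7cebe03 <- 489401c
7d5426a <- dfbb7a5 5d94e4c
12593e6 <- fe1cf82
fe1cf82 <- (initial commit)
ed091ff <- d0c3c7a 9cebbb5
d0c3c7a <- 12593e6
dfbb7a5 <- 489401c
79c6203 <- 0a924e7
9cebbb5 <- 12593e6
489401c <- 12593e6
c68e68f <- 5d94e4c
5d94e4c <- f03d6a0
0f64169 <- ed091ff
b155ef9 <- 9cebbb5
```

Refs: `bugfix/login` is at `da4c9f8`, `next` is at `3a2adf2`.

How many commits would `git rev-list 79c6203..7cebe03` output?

2

Reachable from 7cebe03: {12593e6, 489401c, 7cebe03, fe1cf82}.
Reachable from 79c6203: {0a924e7, 0f64169, 12593e6, 5d94e4c, 79c6203, 9cebbb5, c68e68f, d0c3c7a, ed091ff, f03d6a0, fe1cf82}.
In 7cebe03's history but not 79c6203's: {489401c, 7cebe03} — 2 commits.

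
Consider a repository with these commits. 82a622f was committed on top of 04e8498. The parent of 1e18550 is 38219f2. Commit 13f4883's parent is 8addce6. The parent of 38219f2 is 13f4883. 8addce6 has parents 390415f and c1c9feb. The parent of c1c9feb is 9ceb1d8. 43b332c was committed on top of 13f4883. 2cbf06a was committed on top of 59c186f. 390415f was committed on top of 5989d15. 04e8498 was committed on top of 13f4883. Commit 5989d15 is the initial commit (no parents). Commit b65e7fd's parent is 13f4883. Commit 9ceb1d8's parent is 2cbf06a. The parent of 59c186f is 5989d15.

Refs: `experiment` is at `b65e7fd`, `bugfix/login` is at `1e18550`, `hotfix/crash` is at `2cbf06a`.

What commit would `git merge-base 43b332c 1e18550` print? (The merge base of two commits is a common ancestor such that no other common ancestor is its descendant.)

Ancestors of 43b332c: {13f4883, 2cbf06a, 390415f, 43b332c, 5989d15, 59c186f, 8addce6, 9ceb1d8, c1c9feb}.
Ancestors of 1e18550: {13f4883, 1e18550, 2cbf06a, 38219f2, 390415f, 5989d15, 59c186f, 8addce6, 9ceb1d8, c1c9feb}.
Common ancestors: {13f4883, 2cbf06a, 390415f, 5989d15, 59c186f, 8addce6, 9ceb1d8, c1c9feb}.
Among these, 13f4883 is not an ancestor of any other common ancestor — it is the merge base.

13f4883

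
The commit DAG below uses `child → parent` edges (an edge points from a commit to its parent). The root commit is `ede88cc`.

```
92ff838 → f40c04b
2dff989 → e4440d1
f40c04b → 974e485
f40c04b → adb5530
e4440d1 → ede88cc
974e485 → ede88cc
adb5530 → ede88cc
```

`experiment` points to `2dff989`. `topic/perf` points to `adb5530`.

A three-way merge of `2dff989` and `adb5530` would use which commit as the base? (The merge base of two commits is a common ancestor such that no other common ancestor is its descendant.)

ede88cc

Ancestors of 2dff989: {2dff989, e4440d1, ede88cc}.
Ancestors of adb5530: {adb5530, ede88cc}.
Common ancestors: {ede88cc}.
The only common ancestor is ede88cc, so it is the merge base.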